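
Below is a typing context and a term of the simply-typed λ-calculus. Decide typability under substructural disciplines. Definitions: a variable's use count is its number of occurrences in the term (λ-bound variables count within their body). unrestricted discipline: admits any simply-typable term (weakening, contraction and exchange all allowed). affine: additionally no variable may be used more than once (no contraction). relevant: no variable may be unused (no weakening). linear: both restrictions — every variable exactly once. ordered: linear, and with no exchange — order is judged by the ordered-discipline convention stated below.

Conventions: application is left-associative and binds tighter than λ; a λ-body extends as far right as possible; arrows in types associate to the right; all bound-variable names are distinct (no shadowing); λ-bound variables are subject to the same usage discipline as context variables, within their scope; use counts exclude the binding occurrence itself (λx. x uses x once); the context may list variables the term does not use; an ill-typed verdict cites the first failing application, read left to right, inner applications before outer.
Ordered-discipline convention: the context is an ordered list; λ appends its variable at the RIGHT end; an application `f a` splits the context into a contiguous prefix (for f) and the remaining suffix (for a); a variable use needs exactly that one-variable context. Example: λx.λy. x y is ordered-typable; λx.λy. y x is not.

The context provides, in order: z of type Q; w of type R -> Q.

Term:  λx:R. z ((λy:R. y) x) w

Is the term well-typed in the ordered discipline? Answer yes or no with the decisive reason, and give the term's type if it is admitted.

no — the type mismatch rejects it
usage: z ×1; w ×1; x [bound] ×1; y [bound] ×1
uses in reading order: z, y, x, w
typing: ill-typed: non-function type Q applied to an argument
per-discipline verdicts: ordered ✗; linear ✗; affine ✗; relevant ✗; unrestricted ✗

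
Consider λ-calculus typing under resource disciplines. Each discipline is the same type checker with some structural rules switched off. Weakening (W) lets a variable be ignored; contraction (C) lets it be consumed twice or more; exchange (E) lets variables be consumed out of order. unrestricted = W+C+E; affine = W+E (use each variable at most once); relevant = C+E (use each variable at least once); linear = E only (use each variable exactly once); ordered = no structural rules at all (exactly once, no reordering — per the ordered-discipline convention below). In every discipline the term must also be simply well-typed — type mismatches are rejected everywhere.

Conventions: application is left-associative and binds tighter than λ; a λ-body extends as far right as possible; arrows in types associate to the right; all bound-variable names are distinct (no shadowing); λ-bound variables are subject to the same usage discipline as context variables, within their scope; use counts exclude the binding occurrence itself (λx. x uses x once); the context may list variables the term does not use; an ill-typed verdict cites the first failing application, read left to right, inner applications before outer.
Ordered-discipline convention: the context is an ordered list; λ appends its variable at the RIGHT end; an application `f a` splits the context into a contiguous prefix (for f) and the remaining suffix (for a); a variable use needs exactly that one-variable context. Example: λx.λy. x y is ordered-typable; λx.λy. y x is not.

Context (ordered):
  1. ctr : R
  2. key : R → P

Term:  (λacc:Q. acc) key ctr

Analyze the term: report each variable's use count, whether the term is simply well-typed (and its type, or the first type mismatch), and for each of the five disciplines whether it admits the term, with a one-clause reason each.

counts: ctr=1, key=1, acc (λ-bound)=1
uses in reading order: acc, key, ctr
typing: ill-typed: a function awaiting Q gets R → P
ordered: ✗ — not simply typable
linear: ✗ — fails simple typing
affine: ✗ — a type mismatch blocks all five
relevant: ✗ — the type mismatch rejects it
unrestricted: ✗ — not simply typable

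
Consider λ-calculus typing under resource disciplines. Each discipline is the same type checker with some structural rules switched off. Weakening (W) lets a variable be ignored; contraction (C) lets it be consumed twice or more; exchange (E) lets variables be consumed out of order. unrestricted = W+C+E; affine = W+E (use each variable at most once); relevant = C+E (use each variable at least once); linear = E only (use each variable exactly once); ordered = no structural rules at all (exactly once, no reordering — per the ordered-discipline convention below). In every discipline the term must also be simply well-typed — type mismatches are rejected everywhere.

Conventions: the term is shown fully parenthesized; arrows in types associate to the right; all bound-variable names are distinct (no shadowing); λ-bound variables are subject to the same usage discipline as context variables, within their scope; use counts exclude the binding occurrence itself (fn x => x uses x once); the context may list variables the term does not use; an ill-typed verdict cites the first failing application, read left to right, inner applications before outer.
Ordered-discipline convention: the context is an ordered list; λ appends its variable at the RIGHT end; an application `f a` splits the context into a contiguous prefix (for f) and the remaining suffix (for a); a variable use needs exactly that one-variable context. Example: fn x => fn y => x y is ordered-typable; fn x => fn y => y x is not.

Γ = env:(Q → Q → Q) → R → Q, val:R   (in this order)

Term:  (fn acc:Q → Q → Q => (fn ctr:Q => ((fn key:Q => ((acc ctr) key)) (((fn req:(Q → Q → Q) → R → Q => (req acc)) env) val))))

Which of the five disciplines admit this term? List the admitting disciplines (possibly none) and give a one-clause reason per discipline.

accepted by: relevant, unrestricted
usage: env=1; val=1; acc (bound)=2; ctr (bound)=1; key (bound)=1; req (bound)=1
uses in reading order: acc, ctr, key, req, acc, env, val
typing: well-typed — term : (Q → Q → Q) → Q → Q
ordered: ✗ — acc ×2 used more than once (contraction)
linear: ✗ — acc ×2 used more than once (contraction)
affine: ✗ — acc ×2 used more than once (contraction)
relevant: ✓ — env, val, acc, ctr, key, req: all used, weakening unneeded
unrestricted: ✓ — typability at (Q → Q → Q) → Q → Q is all that's needed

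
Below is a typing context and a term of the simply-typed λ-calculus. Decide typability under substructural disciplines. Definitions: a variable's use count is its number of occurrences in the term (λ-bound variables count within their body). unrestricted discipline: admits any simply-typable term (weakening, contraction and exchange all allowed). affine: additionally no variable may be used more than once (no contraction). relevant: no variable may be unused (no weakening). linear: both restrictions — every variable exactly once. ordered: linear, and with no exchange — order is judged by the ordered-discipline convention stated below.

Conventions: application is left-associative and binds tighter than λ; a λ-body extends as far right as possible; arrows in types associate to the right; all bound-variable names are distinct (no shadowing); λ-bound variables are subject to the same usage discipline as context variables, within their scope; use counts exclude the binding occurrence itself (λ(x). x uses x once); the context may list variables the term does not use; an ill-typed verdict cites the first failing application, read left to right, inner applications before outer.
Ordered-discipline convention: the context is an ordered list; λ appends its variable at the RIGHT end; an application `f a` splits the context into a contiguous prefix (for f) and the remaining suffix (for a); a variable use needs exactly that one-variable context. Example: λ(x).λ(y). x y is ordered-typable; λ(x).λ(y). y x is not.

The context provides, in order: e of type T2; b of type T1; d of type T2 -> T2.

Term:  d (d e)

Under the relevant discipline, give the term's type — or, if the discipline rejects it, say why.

not well-typed under relevant — b never used (weakening)
usage: e=1; b=0; d=2
uses in reading order: d, d, e
typing: the term checks, with type T2
summary: ordered ✗ · linear ✗ · affine ✗ · relevant ✗ · unrestricted ✓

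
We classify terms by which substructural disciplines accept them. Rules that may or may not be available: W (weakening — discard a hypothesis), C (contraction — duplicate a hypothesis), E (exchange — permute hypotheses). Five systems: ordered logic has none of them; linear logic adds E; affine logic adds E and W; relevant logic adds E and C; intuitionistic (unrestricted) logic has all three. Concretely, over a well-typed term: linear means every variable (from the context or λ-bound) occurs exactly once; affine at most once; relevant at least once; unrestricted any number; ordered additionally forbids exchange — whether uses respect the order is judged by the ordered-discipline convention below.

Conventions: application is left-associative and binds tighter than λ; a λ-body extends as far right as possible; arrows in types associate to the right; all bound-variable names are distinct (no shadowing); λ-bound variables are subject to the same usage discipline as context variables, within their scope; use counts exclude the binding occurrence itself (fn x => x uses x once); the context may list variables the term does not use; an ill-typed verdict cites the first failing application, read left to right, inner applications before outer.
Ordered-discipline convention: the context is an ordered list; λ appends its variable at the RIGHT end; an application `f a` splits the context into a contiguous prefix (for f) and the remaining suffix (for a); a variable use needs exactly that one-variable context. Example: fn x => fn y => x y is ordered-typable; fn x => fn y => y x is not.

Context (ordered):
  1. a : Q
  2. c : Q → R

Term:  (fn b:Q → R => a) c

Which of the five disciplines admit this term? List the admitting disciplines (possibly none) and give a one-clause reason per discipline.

admitting disciplines: affine, unrestricted
usage: a ×1, c ×1, b [bound] ×0
order of uses: a, c
typing: the term checks, with type Q
ordered: ✗, needs weakening: b unused
linear: ✗, needs weakening: b unused
affine: ✓, at most one use each (a, c, b)
relevant: ✗, needs weakening: b unused
unrestricted: ✓, typability at Q is all that's needed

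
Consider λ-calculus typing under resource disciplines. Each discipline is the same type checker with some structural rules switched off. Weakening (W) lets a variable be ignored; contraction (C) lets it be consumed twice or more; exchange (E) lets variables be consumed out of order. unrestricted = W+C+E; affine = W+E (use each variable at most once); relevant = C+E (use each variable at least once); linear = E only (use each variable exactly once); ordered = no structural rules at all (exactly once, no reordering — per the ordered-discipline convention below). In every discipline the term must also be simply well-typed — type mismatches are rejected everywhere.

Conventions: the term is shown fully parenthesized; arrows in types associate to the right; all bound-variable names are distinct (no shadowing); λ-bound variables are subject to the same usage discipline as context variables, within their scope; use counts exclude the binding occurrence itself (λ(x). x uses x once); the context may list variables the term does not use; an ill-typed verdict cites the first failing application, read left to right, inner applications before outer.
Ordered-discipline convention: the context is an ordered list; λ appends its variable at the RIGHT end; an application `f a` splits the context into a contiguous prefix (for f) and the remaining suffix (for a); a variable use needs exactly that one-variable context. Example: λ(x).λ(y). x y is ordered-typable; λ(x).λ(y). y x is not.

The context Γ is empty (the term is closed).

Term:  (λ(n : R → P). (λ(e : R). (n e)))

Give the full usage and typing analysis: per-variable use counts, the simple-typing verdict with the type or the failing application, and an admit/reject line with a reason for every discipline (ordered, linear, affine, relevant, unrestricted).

counts: n [bound]: 1×, e [bound]: 1×
order of uses: n, e
typing: ✓ — (R → P) → R → P
ordered: ✓, n, e: once each, no exchange needed
linear: ✓, exactly-once usage across n, e
affine: ✓, no duplicate uses among n, e
relevant: ✓, at least one use each (n, e)
unrestricted: ✓, simply typable at (R → P) → R → P; W, C, E all held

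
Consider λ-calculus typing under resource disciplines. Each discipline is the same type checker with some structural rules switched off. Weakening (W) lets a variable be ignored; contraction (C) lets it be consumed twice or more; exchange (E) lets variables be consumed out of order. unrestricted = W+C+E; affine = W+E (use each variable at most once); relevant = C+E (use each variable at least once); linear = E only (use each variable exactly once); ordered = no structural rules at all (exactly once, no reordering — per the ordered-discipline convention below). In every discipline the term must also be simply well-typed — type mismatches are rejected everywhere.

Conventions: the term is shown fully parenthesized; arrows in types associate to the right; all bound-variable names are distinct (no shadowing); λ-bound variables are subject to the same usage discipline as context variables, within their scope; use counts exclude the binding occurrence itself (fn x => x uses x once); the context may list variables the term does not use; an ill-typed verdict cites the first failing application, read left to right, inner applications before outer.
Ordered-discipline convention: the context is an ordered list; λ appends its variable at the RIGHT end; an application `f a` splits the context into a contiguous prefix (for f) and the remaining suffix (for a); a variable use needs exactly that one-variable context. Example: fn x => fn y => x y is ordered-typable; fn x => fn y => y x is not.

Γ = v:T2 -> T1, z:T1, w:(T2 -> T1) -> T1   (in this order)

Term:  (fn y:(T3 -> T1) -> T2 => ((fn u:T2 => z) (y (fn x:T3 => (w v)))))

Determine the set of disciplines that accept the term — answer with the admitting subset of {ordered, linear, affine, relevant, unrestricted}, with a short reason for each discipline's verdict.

accepted by: affine, unrestricted
use counts: v: 1, z: 1, w: 1, y (bound): 1, u (bound): 0, x (bound): 0
uses in reading order: z, y, w, v
typing: well-typed at ((T3 -> T1) -> T2) -> T1
ordered: ✗ — needs weakening: u, x unused
linear: ✗ — needs weakening: u, x unused
affine: ✓ — v, z, w, y, u, x: no repeats, contraction unneeded
relevant: ✗ — needs weakening: u, x unused
unrestricted: ✓ — well-typed at ((T3 -> T1) -> T2) -> T1; no restrictions here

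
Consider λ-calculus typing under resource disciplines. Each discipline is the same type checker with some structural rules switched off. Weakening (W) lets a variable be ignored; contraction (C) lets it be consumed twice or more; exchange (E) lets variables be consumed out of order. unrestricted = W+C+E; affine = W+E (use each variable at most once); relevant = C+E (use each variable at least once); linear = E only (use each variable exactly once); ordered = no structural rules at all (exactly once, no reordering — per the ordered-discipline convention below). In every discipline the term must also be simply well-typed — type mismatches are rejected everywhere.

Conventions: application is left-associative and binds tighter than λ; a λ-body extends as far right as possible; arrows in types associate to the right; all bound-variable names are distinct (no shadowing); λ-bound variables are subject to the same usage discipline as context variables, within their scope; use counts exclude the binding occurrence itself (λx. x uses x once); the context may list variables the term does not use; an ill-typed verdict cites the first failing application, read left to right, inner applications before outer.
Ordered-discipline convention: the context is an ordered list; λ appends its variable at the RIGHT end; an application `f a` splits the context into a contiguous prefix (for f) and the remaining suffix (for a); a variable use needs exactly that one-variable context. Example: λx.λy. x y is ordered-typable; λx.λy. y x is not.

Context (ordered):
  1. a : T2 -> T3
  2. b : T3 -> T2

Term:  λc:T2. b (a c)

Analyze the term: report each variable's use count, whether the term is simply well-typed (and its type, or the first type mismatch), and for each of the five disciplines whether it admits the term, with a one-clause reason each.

counts: a ×1; b ×1; c (bound) ×1
order of uses: b, a, c
typing: the term checks, with type T2 -> T2
ordered: ✗ — no contiguous prefix/suffix split fits b, a, c
linear: ✓ — single use per variable (a, b, c)
affine: ✓ — no duplicate uses among a, b, c
relevant: ✓ — at least one use each (a, b, c)
unrestricted: ✓ — typability at T2 -> T2 is all that's needed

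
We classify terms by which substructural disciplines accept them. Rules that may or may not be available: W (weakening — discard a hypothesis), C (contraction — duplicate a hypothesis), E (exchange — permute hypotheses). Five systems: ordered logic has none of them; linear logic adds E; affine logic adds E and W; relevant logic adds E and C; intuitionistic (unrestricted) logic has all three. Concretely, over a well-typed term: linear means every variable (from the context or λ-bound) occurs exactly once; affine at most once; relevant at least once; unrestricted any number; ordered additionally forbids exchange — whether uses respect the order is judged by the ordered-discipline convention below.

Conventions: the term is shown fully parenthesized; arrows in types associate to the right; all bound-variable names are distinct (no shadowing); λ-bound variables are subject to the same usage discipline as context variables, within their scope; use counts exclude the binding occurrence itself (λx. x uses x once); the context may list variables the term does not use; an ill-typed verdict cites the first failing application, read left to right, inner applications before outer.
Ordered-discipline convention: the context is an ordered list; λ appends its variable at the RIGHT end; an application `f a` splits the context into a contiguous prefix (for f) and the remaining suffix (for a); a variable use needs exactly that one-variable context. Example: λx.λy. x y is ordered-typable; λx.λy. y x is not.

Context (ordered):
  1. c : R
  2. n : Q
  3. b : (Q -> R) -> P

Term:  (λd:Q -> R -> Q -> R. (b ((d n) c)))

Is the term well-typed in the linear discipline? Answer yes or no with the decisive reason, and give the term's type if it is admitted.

yes — each of c, n, b, d used exactly once; term : (Q -> R -> Q -> R) -> P
counts: c ×1; n ×1; b ×1; d [bound] ×1
left-to-right use order: b, d, n, c
typing: the term checks, with type (Q -> R -> Q -> R) -> P
across the five disciplines: ordered ✗ · linear ✓ · affine ✓ · relevant ✓ · unrestricted ✓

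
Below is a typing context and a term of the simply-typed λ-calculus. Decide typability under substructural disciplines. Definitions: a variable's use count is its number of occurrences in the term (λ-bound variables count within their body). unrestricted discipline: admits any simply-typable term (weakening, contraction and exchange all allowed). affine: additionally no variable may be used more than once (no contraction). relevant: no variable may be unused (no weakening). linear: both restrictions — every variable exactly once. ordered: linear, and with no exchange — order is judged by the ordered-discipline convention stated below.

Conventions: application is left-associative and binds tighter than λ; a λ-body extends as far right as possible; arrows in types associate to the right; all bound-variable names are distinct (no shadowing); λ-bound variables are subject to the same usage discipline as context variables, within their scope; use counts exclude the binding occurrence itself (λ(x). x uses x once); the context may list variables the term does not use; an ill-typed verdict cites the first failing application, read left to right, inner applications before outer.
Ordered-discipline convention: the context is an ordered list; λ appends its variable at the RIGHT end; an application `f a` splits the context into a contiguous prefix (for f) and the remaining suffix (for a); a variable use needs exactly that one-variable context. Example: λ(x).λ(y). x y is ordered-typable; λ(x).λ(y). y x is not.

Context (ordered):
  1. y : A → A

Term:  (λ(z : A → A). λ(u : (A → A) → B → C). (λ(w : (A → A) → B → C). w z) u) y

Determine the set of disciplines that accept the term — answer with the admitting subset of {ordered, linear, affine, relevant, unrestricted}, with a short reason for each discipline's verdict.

accepted by: linear, affine, relevant, unrestricted
counts: y ×1; z (λ-bound) ×1; u (λ-bound) ×1; w (λ-bound) ×1
uses in reading order: w, z, u, y
typing: the term checks, with type ((A → A) → B → C) → B → C
ordered ✗ (no contiguous prefix/suffix split fits w, z, u, y)
linear ✓ (single use per variable (y, z, u, w))
affine ✓ (no duplicate uses among y, z, u, w)
relevant ✓ (none of y, z, u, w goes unused)
unrestricted ✓ (simply typable at ((A → A) → B → C) → B → C; W, C, E all held)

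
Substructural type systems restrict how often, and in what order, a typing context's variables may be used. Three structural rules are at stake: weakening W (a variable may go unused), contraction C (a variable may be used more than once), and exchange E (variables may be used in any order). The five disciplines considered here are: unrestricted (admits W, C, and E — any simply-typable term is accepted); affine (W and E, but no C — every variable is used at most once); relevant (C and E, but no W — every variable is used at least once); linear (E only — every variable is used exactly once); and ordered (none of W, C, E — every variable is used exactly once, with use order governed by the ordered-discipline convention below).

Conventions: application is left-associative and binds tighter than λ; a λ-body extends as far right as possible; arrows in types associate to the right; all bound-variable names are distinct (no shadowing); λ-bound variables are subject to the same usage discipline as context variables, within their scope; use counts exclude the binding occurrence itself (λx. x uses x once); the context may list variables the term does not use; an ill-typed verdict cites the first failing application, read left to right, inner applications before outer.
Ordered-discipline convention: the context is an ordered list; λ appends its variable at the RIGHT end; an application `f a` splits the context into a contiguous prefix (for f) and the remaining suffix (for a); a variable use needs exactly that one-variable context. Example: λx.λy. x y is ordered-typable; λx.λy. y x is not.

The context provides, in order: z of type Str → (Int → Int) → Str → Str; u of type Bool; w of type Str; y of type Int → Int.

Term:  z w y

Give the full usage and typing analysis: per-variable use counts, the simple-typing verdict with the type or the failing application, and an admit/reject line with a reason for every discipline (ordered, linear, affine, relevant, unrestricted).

counts: z: 1×, u: 0×, w: 1×, y: 1×
left-to-right use order: z, w, y
typing: well-typed — term : Str → Str
ordered: ✗ — unused: u — weakening required
linear: ✗ — unused: u — weakening required
affine: ✓ — none of z, u, w, y used more than once
relevant: ✗ — unused: u — weakening required
unrestricted: ✓ — typability at Str → Str is all that's needed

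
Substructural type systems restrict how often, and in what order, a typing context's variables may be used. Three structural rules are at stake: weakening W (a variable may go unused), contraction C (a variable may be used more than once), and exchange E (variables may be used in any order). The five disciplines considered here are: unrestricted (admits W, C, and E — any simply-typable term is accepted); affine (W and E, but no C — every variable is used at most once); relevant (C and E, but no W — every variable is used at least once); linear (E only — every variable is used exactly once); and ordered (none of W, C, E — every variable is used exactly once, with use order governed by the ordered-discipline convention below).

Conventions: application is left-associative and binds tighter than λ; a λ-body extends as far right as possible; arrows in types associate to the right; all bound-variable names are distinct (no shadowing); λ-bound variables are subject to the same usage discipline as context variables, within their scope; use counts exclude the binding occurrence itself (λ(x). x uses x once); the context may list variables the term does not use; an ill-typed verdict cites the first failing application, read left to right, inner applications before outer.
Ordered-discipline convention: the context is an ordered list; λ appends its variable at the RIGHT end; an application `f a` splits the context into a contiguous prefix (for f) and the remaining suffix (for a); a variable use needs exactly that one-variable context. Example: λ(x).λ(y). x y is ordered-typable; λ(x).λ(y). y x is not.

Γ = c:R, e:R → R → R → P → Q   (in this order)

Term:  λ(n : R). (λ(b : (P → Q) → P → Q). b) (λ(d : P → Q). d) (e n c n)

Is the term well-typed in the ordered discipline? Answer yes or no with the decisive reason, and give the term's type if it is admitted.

no — repeated use of n ×2
counts: c: 1×; e: 1×; n (λ-bound): 2×; b (λ-bound): 1×; d (λ-bound): 1×
left-to-right use order: b, d, e, n, c, n
typing: ✓ — R → P → Q
per-discipline verdicts: ordered ✗ | linear ✗ | affine ✗ | relevant ✓ | unrestricted ✓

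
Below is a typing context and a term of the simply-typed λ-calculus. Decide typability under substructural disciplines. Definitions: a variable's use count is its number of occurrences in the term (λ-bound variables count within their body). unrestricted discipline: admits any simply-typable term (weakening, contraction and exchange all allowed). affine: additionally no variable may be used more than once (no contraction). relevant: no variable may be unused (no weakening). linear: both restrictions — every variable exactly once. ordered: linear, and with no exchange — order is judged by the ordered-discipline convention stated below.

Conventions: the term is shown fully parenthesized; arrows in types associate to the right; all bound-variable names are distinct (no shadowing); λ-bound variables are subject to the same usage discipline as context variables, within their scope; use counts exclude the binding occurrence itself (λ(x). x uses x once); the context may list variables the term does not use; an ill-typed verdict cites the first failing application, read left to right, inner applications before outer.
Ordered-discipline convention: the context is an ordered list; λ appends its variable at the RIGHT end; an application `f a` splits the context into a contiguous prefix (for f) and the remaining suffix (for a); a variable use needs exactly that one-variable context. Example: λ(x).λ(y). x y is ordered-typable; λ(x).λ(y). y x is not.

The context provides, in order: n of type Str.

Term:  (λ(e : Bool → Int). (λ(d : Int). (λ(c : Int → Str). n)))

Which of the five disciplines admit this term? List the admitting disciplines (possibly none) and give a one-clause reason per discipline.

admitting disciplines: affine, unrestricted
usage: n ×1, e (bound) ×0, d (bound) ×0, c (bound) ×0
order of uses: n
typing: ✓ — (Bool → Int) → Int → (Int → Str) → Str
ordered: ✗, e, d, c never used (weakening)
linear: ✗, e, d, c never used (weakening)
affine: ✓, no duplicate uses among n, e, d, c
relevant: ✗, e, d, c never used (weakening)
unrestricted: ✓, well-typed at (Bool → Int) → Int → (Int → Str) → Str; no restrictions here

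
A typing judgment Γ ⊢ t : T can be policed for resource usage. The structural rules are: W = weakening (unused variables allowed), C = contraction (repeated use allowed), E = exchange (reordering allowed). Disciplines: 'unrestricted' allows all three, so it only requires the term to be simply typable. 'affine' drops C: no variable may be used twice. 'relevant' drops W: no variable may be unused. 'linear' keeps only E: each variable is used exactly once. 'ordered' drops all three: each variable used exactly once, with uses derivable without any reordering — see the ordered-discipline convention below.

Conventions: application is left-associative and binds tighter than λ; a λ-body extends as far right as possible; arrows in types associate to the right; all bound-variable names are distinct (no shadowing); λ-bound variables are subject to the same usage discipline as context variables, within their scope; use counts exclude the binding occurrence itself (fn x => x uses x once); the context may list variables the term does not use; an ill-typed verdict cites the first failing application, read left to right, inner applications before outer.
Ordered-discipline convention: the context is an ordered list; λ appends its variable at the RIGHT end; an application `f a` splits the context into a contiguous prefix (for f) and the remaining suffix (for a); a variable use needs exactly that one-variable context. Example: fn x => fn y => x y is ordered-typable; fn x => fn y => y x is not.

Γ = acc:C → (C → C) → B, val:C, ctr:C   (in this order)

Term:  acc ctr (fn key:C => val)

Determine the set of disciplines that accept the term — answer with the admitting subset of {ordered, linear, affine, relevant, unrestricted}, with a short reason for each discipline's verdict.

accepted by: affine, unrestricted
counts: acc: 1; val: 1; ctr: 1; key (bound): 0
use order (left to right): acc, ctr, val
typing: well-typed — term : B
ordered: ✗, needs weakening: key unused
linear: ✗, needs weakening: key unused
affine: ✓, no duplicate uses among acc, val, ctr, key
relevant: ✗, needs weakening: key unused
unrestricted: ✓, type-checks (B) and nothing is barred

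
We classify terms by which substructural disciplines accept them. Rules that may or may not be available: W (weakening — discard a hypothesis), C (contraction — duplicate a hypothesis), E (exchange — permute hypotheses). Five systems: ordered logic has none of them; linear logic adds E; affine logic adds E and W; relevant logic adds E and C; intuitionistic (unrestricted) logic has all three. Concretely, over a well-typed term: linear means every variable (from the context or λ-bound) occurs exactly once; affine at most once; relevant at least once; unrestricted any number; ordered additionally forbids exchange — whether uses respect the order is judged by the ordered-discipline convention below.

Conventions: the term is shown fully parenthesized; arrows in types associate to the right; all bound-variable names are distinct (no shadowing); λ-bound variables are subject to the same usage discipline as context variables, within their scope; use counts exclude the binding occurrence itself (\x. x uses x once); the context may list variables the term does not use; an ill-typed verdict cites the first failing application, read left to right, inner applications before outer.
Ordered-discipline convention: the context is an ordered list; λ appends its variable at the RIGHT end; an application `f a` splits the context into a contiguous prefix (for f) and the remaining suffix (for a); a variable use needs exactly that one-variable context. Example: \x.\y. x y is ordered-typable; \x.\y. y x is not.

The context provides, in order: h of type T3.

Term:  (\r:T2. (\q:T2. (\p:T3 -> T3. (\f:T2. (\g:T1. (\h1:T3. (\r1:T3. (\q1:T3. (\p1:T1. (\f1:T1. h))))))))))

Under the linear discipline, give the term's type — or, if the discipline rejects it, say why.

not well-typed under linear — r, q, p, f, g, h1, r1, q1, p1, f1 never used (weakening)
variable uses: h=1, r [bound]=0, q [bound]=0, p [bound]=0, f [bound]=0, g [bound]=0, h1 [bound]=0, r1 [bound]=0, q1 [bound]=0, p1 [bound]=0, f1 [bound]=0
use order (left to right): h
typing: well-typed at T2 -> T2 -> (T3 -> T3) -> T2 -> T1 -> T3 -> T3 -> T3 -> T1 -> T1 -> T3
all disciplines: ordered ✗ · linear ✗ · affine ✓ · relevant ✗ · unrestricted ✓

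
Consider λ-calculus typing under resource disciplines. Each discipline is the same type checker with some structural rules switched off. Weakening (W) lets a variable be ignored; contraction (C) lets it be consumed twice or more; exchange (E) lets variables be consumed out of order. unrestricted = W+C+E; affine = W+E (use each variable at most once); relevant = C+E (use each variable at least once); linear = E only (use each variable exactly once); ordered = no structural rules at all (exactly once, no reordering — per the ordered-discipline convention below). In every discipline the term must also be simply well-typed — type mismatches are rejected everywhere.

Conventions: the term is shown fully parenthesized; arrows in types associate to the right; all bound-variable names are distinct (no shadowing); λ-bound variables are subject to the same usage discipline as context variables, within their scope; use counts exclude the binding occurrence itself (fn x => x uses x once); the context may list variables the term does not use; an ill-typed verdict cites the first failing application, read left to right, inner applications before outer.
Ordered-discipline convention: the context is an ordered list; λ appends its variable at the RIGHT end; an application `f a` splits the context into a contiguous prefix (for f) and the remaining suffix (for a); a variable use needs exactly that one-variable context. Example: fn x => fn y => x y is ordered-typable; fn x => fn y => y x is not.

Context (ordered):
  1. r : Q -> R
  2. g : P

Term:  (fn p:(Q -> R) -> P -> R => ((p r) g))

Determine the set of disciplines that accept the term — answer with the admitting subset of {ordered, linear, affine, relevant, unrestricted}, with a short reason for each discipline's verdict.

accepted by: linear, affine, relevant, unrestricted
variable uses: r=1; g=1; p (bound)=1
order of uses: p, r, g
typing: well-typed — term : ((Q -> R) -> P -> R) -> R
ordered ✗ (no contiguous prefix/suffix split fits p, r, g)
linear ✓ (single use per variable (r, g, p))
affine ✓ (at most one use each (r, g, p))
relevant ✓ (at least one use each (r, g, p))
unrestricted ✓ (typability at ((Q -> R) -> P -> R) -> R is all that's needed)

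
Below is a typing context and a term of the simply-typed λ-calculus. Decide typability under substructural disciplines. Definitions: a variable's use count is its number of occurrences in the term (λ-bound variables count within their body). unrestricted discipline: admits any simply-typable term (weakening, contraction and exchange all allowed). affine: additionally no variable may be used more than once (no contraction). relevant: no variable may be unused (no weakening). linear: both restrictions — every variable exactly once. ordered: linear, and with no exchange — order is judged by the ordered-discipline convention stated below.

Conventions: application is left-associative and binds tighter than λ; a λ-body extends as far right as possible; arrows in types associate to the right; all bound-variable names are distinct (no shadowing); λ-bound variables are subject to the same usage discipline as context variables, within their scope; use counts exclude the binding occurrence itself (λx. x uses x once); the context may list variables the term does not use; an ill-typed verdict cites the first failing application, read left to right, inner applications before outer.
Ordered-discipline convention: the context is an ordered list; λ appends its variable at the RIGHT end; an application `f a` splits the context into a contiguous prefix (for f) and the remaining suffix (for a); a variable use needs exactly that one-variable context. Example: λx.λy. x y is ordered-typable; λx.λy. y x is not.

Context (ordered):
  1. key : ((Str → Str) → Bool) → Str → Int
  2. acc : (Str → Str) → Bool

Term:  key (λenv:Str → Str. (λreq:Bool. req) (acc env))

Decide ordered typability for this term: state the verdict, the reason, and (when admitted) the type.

yes — key, acc, env, req: once each, no exchange needed; term : Str → Int
usage: key: 1; acc: 1; env (bound): 1; req (bound): 1
order of uses: key, req, acc, env
typing: ✓ — Str → Int
all disciplines: ordered ✓ · linear ✓ · affine ✓ · relevant ✓ · unrestricted ✓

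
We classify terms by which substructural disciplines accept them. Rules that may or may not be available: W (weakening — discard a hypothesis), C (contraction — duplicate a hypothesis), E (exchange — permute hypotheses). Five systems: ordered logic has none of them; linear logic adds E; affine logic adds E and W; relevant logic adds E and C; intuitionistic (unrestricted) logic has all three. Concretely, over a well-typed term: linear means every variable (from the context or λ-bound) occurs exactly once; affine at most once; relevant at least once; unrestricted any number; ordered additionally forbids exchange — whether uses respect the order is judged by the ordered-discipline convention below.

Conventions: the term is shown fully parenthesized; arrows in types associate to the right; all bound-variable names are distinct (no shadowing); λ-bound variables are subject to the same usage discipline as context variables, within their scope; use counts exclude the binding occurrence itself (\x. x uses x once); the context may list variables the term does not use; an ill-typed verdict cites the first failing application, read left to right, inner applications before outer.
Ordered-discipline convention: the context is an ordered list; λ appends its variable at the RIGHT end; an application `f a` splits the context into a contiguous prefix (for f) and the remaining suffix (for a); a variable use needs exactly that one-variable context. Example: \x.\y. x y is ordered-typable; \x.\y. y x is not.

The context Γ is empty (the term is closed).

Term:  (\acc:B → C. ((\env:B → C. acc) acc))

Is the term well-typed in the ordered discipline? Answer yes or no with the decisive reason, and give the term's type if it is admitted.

no — repeated use of acc ×2; env left unused
usage: acc [bound] ×2, env [bound] ×0
order of uses: acc, acc
typing: well-typed at (B → C) → B → C
across the five disciplines: ordered ✗; linear ✗; affine ✗; relevant ✗; unrestricted ✓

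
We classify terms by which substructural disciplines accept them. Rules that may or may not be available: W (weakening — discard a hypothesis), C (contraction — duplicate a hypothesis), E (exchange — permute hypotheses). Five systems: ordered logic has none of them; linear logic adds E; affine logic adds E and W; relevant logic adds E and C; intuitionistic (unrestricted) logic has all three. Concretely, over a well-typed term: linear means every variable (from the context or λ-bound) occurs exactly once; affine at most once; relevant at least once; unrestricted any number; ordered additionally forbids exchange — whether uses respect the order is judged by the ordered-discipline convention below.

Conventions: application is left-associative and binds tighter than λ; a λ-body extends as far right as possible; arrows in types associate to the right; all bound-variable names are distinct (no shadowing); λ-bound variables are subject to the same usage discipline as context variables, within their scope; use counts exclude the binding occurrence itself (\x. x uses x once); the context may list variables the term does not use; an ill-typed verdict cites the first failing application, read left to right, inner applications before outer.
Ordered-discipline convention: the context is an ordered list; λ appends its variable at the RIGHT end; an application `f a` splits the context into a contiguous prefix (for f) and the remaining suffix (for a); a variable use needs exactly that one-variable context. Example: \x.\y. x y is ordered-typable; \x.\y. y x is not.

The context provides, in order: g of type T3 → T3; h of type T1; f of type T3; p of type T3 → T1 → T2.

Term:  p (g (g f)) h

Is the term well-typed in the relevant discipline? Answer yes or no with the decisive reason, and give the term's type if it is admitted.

yes — every one of g, h, f, p appears; term : T2
use counts: g: 2×, h: 1×, f: 1×, p: 1×
uses in reading order: p, g, g, f, h
typing: well-typed at T2
all disciplines: ordered ✗, linear ✗, affine ✗, relevant ✓, unrestricted ✓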